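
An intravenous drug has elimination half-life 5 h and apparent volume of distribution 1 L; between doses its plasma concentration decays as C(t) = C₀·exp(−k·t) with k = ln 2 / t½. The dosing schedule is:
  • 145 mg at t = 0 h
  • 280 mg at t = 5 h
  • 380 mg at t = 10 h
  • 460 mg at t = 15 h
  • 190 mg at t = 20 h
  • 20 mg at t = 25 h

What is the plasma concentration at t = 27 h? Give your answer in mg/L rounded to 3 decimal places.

k = ln 2 / 5 = 0.13863 per h
Dose 1 (145 mg at t=0 h): 145·exp(−0.13863·27) = 3.434 mg/L
Dose 2 (280 mg at t=5 h): 280·exp(−0.13863·22) = 13.263 mg/L
Dose 3 (380 mg at t=10 h): 380·exp(−0.13863·17) = 35.998 mg/L
Dose 4 (460 mg at t=15 h): 460·exp(−0.13863·12) = 87.154 mg/L
Dose 5 (190 mg at t=20 h): 190·exp(−0.13863·7) = 71.997 mg/L
Dose 6 (20 mg at t=25 h): 20·exp(−0.13863·2) = 15.157 mg/L
C(27) = 3.434 + 13.263 + 35.998 + 87.154 + 71.997 + 15.157 = 227.002 mg/L

227.002 mg/L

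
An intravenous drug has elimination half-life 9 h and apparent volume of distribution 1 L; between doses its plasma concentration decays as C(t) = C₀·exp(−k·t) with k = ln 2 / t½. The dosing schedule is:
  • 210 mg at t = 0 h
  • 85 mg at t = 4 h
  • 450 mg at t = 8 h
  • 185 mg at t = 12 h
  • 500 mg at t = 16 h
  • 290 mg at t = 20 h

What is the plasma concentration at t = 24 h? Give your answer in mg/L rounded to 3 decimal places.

739.068 mg/L

k = ln 2 / 9 = 0.07702 per h
Dose 1 (210 mg at t=0 h): 210·exp(−0.07702·24) = 33.073 mg/L
Dose 2 (85 mg at t=4 h): 85·exp(−0.07702·20) = 18.216 mg/L
Dose 3 (450 mg at t=8 h): 450·exp(−0.07702·16) = 131.235 mg/L
Dose 4 (185 mg at t=12 h): 185·exp(−0.07702·12) = 73.417 mg/L
Dose 5 (500 mg at t=16 h): 500·exp(−0.07702·8) = 270.015 mg/L
Dose 6 (290 mg at t=20 h): 290·exp(−0.07702·4) = 213.112 mg/L
C(24) = 33.073 + 18.216 + 131.235 + 73.417 + 270.015 + 213.112 = 739.068 mg/L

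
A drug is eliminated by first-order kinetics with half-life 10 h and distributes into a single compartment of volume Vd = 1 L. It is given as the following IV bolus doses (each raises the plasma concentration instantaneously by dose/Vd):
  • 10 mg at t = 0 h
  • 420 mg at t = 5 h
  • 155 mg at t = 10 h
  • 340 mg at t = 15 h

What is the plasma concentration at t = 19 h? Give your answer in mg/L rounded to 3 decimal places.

k = ln 2 / 10 = 0.06931 per h
Dose 1 (10 mg at t=0 h): 10·exp(−0.06931·19) = 2.679 mg/L
Dose 2 (420 mg at t=5 h): 420·exp(−0.06931·14) = 159.150 mg/L
Dose 3 (155 mg at t=10 h): 155·exp(−0.06931·9) = 83.062 mg/L
Dose 4 (340 mg at t=15 h): 340·exp(−0.06931·4) = 257.672 mg/L
C(19) = 2.679 + 159.150 + 83.062 + 257.672 = 502.564 mg/L

502.564 mg/L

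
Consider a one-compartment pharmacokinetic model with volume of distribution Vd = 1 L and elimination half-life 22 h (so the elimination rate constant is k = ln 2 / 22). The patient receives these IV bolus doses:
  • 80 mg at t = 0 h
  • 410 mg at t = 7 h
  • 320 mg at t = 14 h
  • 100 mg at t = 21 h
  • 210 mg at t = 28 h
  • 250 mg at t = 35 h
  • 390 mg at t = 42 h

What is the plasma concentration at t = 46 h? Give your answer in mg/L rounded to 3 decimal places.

k = ln 2 / 22 = 0.03151 per h
Dose 1 (80 mg at t=0 h): 80·exp(−0.03151·46) = 18.779 mg/L
Dose 2 (410 mg at t=7 h): 410·exp(−0.03151·39) = 119.989 mg/L
Dose 3 (320 mg at t=14 h): 320·exp(−0.03151·32) = 116.758 mg/L
Dose 4 (100 mg at t=21 h): 100·exp(−0.03151·25) = 45.490 mg/L
Dose 5 (210 mg at t=28 h): 210·exp(−0.03151·18) = 119.103 mg/L
Dose 6 (250 mg at t=35 h): 250·exp(−0.03151·11) = 176.777 mg/L
Dose 7 (390 mg at t=42 h): 390·exp(−0.03151·4) = 343.821 mg/L
C(46) = 18.779 + 119.989 + 116.758 + 45.490 + 119.103 + 176.777 + 343.821 = 940.716 mg/L

940.716 mg/L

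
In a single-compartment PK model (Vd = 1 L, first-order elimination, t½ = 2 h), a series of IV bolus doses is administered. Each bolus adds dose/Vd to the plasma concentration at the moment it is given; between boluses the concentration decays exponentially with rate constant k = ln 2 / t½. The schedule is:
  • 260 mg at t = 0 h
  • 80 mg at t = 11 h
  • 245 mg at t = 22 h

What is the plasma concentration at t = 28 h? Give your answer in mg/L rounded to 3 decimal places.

k = ln 2 / 2 = 0.34657 per h
Dose 1 (260 mg at t=0 h): 260·exp(−0.34657·28) = 0.016 mg/L
Dose 2 (80 mg at t=11 h): 80·exp(−0.34657·17) = 0.221 mg/L
Dose 3 (245 mg at t=22 h): 245·exp(−0.34657·6) = 30.625 mg/L
C(28) = 0.016 + 0.221 + 30.625 = 30.862 mg/L

30.862 mg/L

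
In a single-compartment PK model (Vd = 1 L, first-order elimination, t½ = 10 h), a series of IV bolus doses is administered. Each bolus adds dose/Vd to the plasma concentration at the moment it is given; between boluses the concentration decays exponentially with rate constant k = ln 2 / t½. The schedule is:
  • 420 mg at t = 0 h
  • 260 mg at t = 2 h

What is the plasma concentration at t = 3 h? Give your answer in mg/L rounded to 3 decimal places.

k = ln 2 / 10 = 0.06931 per h
Dose 1 (420 mg at t=0 h): 420·exp(−0.06931·3) = 341.146 mg/L
Dose 2 (260 mg at t=2 h): 260·exp(−0.06931·1) = 242.589 mg/L
C(3) = 341.146 + 242.589 = 583.735 mg/L

583.735 mg/L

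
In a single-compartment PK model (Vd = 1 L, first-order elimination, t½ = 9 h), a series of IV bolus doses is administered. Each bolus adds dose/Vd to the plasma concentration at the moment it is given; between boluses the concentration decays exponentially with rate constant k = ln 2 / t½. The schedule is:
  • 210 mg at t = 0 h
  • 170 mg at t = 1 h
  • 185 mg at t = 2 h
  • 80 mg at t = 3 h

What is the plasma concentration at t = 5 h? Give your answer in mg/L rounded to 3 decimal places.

483.224 mg/L

k = ln 2 / 9 = 0.07702 per h
Dose 1 (210 mg at t=0 h): 210·exp(−0.07702·5) = 142.883 mg/L
Dose 2 (170 mg at t=1 h): 170·exp(−0.07702·4) = 124.927 mg/L
Dose 3 (185 mg at t=2 h): 185·exp(−0.07702·3) = 146.835 mg/L
Dose 4 (80 mg at t=3 h): 80·exp(−0.07702·2) = 68.580 mg/L
C(5) = 142.883 + 124.927 + 146.835 + 68.580 = 483.224 mg/L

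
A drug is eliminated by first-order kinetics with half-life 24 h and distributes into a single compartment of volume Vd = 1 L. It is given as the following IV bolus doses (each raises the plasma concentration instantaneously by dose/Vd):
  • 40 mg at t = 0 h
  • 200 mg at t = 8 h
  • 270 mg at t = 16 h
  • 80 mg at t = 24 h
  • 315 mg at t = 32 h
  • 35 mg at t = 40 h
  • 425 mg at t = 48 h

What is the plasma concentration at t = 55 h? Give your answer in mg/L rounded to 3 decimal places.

k = ln 2 / 24 = 0.02888 per h
Dose 1 (40 mg at t=0 h): 40·exp(−0.02888·55) = 8.170 mg/L
Dose 2 (200 mg at t=8 h): 200·exp(−0.02888·47) = 51.465 mg/L
Dose 3 (270 mg at t=16 h): 270·exp(−0.02888·39) = 87.537 mg/L
Dose 4 (80 mg at t=24 h): 80·exp(−0.02888·31) = 32.678 mg/L
Dose 5 (315 mg at t=32 h): 315·exp(−0.02888·23) = 162.115 mg/L
Dose 6 (35 mg at t=40 h): 35·exp(−0.02888·15) = 22.695 mg/L
Dose 7 (425 mg at t=48 h): 425·exp(−0.02888·7) = 347.207 mg/L
C(55) = 8.170 + 51.465 + 87.537 + 32.678 + 162.115 + 22.695 + 347.207 = 711.866 mg/L

711.866 mg/L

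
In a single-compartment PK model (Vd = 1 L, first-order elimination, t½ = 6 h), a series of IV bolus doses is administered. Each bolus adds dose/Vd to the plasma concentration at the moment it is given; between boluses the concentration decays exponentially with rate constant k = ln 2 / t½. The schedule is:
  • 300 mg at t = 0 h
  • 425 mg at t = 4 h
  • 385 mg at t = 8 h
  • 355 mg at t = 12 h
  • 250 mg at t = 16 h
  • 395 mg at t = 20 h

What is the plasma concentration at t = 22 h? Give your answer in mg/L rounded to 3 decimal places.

k = ln 2 / 6 = 0.11552 per h
Dose 1 (300 mg at t=0 h): 300·exp(−0.11552·22) = 23.624 mg/L
Dose 2 (425 mg at t=4 h): 425·exp(−0.11552·18) = 53.125 mg/L
Dose 3 (385 mg at t=8 h): 385·exp(−0.11552·14) = 76.394 mg/L
Dose 4 (355 mg at t=12 h): 355·exp(−0.11552·10) = 111.818 mg/L
Dose 5 (250 mg at t=16 h): 250·exp(−0.11552·6) = 125.000 mg/L
Dose 6 (395 mg at t=20 h): 395·exp(−0.11552·2) = 313.512 mg/L
C(22) = 23.624 + 53.125 + 76.394 + 111.818 + 125.000 + 313.512 = 703.472 mg/L

703.472 mg/L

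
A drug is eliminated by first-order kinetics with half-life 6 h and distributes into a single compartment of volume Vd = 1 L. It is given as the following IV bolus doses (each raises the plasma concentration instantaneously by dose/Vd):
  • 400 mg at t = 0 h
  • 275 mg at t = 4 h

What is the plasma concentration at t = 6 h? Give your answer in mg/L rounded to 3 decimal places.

418.268 mg/L

k = ln 2 / 6 = 0.11552 per h
Dose 1 (400 mg at t=0 h): 400·exp(−0.11552·6) = 200.000 mg/L
Dose 2 (275 mg at t=4 h): 275·exp(−0.11552·2) = 218.268 mg/L
C(6) = 200.000 + 218.268 = 418.268 mg/L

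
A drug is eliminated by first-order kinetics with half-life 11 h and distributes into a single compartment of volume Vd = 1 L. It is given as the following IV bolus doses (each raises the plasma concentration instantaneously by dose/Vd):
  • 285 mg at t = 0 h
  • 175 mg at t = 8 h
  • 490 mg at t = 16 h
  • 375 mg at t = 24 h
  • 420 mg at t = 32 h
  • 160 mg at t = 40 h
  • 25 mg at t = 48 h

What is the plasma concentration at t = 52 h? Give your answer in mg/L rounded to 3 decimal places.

k = ln 2 / 11 = 0.06301 per h
Dose 1 (285 mg at t=0 h): 285·exp(−0.06301·52) = 10.760 mg/L
Dose 2 (175 mg at t=8 h): 175·exp(−0.06301·44) = 10.937 mg/L
Dose 3 (490 mg at t=16 h): 490·exp(−0.06301·36) = 50.700 mg/L
Dose 4 (375 mg at t=24 h): 375·exp(−0.06301·28) = 64.235 mg/L
Dose 5 (420 mg at t=32 h): 420·exp(−0.06301·20) = 119.103 mg/L
Dose 6 (160 mg at t=40 h): 160·exp(−0.06301·12) = 75.114 mg/L
Dose 7 (25 mg at t=48 h): 25·exp(−0.06301·4) = 19.430 mg/L
C(52) = 10.760 + 10.937 + 50.700 + 64.235 + 119.103 + 75.114 + 19.430 = 350.280 mg/L

350.280 mg/L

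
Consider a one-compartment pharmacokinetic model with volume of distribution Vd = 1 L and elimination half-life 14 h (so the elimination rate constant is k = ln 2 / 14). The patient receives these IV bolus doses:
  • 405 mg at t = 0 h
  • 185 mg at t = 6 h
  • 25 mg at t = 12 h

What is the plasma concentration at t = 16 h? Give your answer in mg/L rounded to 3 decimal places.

k = ln 2 / 14 = 0.04951 per h
Dose 1 (405 mg at t=0 h): 405·exp(−0.04951·16) = 183.409 mg/L
Dose 2 (185 mg at t=6 h): 185·exp(−0.04951·10) = 112.759 mg/L
Dose 3 (25 mg at t=12 h): 25·exp(−0.04951·4) = 20.508 mg/L
C(16) = 183.409 + 112.759 + 20.508 = 316.676 mg/L

316.676 mg/L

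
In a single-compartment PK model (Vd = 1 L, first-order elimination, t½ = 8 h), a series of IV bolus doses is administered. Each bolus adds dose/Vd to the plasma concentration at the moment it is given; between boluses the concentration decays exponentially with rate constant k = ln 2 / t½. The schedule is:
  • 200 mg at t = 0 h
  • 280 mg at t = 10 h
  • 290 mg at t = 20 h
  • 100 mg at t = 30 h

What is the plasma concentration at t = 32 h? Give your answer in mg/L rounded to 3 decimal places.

k = ln 2 / 8 = 0.08664 per h
Dose 1 (200 mg at t=0 h): 200·exp(−0.08664·32) = 12.500 mg/L
Dose 2 (280 mg at t=10 h): 280·exp(−0.08664·22) = 41.622 mg/L
Dose 3 (290 mg at t=20 h): 290·exp(−0.08664·12) = 102.530 mg/L
Dose 4 (100 mg at t=30 h): 100·exp(−0.08664·2) = 84.090 mg/L
C(32) = 12.500 + 41.622 + 102.530 + 84.090 = 240.742 mg/L

240.742 mg/L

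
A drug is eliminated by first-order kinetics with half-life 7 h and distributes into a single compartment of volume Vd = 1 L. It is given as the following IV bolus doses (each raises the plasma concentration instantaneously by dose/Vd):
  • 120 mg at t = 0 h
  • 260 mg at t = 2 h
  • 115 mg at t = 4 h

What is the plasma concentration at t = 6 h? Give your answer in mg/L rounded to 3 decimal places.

k = ln 2 / 7 = 0.09902 per h
Dose 1 (120 mg at t=0 h): 120·exp(−0.09902·6) = 66.245 mg/L
Dose 2 (260 mg at t=2 h): 260·exp(−0.09902·4) = 174.967 mg/L
Dose 3 (115 mg at t=4 h): 115·exp(−0.09902·2) = 94.339 mg/L
C(6) = 66.245 + 174.967 + 94.339 = 335.551 mg/L

335.551 mg/L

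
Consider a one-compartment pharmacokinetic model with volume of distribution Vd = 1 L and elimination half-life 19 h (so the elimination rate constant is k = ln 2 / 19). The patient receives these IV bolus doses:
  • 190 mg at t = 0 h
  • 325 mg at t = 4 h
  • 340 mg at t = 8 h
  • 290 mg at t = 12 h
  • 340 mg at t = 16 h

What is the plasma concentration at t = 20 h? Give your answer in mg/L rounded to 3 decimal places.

k = ln 2 / 19 = 0.03648 per h
Dose 1 (190 mg at t=0 h): 190·exp(−0.03648·20) = 91.597 mg/L
Dose 2 (325 mg at t=4 h): 325·exp(−0.03648·16) = 181.294 mg/L
Dose 3 (340 mg at t=8 h): 340·exp(−0.03648·12) = 219.460 mg/L
Dose 4 (290 mg at t=12 h): 290·exp(−0.03648·8) = 216.595 mg/L
Dose 5 (340 mg at t=16 h): 340·exp(−0.03648·4) = 293.835 mg/L
C(20) = 91.597 + 181.294 + 219.460 + 216.595 + 293.835 = 1002.781 mg/L

1002.781 mg/L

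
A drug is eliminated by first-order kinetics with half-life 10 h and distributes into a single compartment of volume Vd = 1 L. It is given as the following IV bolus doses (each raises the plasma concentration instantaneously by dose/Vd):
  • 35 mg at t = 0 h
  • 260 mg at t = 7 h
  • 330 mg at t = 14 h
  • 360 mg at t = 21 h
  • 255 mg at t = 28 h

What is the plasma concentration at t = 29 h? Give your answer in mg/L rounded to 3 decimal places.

k = ln 2 / 10 = 0.06931 per h
Dose 1 (35 mg at t=0 h): 35·exp(−0.06931·29) = 4.689 mg/L
Dose 2 (260 mg at t=7 h): 260·exp(−0.06931·22) = 56.586 mg/L
Dose 3 (330 mg at t=14 h): 330·exp(−0.06931·15) = 116.673 mg/L
Dose 4 (360 mg at t=21 h): 360·exp(−0.06931·8) = 206.766 mg/L
Dose 5 (255 mg at t=28 h): 255·exp(−0.06931·1) = 237.923 mg/L
C(29) = 4.689 + 56.586 + 116.673 + 206.766 + 237.923 = 622.637 mg/L

622.637 mg/L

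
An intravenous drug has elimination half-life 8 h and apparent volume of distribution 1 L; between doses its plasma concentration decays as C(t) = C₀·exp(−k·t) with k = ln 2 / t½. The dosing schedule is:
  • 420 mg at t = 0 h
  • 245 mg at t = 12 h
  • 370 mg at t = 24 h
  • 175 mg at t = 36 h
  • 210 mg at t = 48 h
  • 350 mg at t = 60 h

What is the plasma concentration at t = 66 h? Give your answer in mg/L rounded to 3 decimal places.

278.644 mg/L

k = ln 2 / 8 = 0.08664 per h
Dose 1 (420 mg at t=0 h): 420·exp(−0.08664·66) = 1.380 mg/L
Dose 2 (245 mg at t=12 h): 245·exp(−0.08664·54) = 2.276 mg/L
Dose 3 (370 mg at t=24 h): 370·exp(−0.08664·42) = 9.723 mg/L
Dose 4 (175 mg at t=36 h): 175·exp(−0.08664·30) = 13.007 mg/L
Dose 5 (210 mg at t=48 h): 210·exp(−0.08664·18) = 44.147 mg/L
Dose 6 (350 mg at t=60 h): 350·exp(−0.08664·6) = 208.111 mg/L
C(66) = 1.380 + 2.276 + 9.723 + 13.007 + 44.147 + 208.111 = 278.644 mg/L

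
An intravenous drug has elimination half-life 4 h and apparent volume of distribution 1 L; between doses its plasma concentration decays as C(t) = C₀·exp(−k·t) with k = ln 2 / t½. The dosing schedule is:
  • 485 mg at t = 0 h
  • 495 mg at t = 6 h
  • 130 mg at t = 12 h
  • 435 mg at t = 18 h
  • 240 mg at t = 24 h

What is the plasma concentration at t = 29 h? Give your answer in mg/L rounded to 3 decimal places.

184.787 mg/L

k = ln 2 / 4 = 0.17329 per h
Dose 1 (485 mg at t=0 h): 485·exp(−0.17329·29) = 3.186 mg/L
Dose 2 (495 mg at t=6 h): 495·exp(−0.17329·23) = 9.198 mg/L
Dose 3 (130 mg at t=12 h): 130·exp(−0.17329·17) = 6.832 mg/L
Dose 4 (435 mg at t=18 h): 435·exp(−0.17329·11) = 64.663 mg/L
Dose 5 (240 mg at t=24 h): 240·exp(−0.17329·5) = 100.908 mg/L
C(29) = 3.186 + 9.198 + 6.832 + 64.663 + 100.908 = 184.787 mg/L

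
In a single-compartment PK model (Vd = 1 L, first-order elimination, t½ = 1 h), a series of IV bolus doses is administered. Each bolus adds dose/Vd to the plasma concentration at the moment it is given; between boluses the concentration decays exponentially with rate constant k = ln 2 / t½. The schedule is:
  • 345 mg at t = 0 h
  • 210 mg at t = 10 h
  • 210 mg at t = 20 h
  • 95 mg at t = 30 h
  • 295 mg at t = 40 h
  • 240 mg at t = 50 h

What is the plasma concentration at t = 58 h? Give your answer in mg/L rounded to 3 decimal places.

k = ln 2 / 1 = 0.69315 per h
Dose 1 (345 mg at t=0 h): 345·exp(−0.69315·58) = 0.000 mg/L
Dose 2 (210 mg at t=10 h): 210·exp(−0.69315·48) = 0.000 mg/L
Dose 3 (210 mg at t=20 h): 210·exp(−0.69315·38) = 0.000 mg/L
Dose 4 (95 mg at t=30 h): 95·exp(−0.69315·28) = 0.000 mg/L
Dose 5 (295 mg at t=40 h): 295·exp(−0.69315·18) = 0.001 mg/L
Dose 6 (240 mg at t=50 h): 240·exp(−0.69315·8) = 0.938 mg/L
C(58) = 0.000 + 0.000 + 0.000 + 0.000 + 0.001 + 0.938 = 0.939 mg/L

0.939 mg/L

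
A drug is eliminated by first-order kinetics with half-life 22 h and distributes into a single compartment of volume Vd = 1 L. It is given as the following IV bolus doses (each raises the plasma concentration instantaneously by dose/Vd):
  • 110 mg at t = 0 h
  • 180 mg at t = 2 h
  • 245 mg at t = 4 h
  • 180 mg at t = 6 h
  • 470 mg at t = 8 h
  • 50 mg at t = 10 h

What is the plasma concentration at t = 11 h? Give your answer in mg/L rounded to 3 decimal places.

1039.673 mg/L

k = ln 2 / 22 = 0.03151 per h
Dose 1 (110 mg at t=0 h): 110·exp(−0.03151·11) = 77.782 mg/L
Dose 2 (180 mg at t=2 h): 180·exp(−0.03151·9) = 135.558 mg/L
Dose 3 (245 mg at t=4 h): 245·exp(−0.03151·7) = 196.510 mg/L
Dose 4 (180 mg at t=6 h): 180·exp(−0.03151·5) = 153.765 mg/L
Dose 5 (470 mg at t=8 h): 470·exp(−0.03151·3) = 427.610 mg/L
Dose 6 (50 mg at t=10 h): 50·exp(−0.03151·1) = 48.449 mg/L
C(11) = 77.782 + 135.558 + 196.510 + 153.765 + 427.610 + 48.449 = 1039.673 mg/L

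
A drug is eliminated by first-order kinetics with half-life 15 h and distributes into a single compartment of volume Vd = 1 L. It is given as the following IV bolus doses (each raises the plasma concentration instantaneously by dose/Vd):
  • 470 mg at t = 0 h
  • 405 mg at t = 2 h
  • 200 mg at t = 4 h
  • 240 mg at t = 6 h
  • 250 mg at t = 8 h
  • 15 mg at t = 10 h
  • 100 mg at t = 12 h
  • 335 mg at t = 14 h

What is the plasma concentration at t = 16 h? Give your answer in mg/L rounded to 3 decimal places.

k = ln 2 / 15 = 0.04621 per h
Dose 1 (470 mg at t=0 h): 470·exp(−0.04621·16) = 224.388 mg/L
Dose 2 (405 mg at t=2 h): 405·exp(−0.04621·14) = 212.077 mg/L
Dose 3 (200 mg at t=4 h): 200·exp(−0.04621·12) = 114.870 mg/L
Dose 4 (240 mg at t=6 h): 240·exp(−0.04621·10) = 151.191 mg/L
Dose 5 (250 mg at t=8 h): 250·exp(−0.04621·8) = 172.739 mg/L
Dose 6 (15 mg at t=10 h): 15·exp(−0.04621·6) = 11.368 mg/L
Dose 7 (100 mg at t=12 h): 100·exp(−0.04621·4) = 83.124 mg/L
Dose 8 (335 mg at t=14 h): 335·exp(−0.04621·2) = 305.427 mg/L
C(16) = 224.388 + 212.077 + 114.870 + 151.191 + 172.739 + 11.368 + 83.124 + 305.427 = 1275.183 mg/L

1275.183 mg/L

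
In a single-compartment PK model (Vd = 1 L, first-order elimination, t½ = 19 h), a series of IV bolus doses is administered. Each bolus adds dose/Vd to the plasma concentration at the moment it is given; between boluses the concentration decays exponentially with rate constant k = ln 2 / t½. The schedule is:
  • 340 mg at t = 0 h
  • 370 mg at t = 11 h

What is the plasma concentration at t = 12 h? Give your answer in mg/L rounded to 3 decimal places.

k = ln 2 / 19 = 0.03648 per h
Dose 1 (340 mg at t=0 h): 340·exp(−0.03648·12) = 219.460 mg/L
Dose 2 (370 mg at t=11 h): 370·exp(−0.03648·1) = 356.745 mg/L
C(12) = 219.460 + 356.745 = 576.205 mg/L

576.205 mg/L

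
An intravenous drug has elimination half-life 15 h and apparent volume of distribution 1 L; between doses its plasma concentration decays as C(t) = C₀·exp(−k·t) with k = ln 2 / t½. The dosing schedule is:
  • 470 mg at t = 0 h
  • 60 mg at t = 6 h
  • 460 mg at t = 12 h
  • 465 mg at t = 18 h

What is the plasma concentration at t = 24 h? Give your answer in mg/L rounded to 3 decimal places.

k = ln 2 / 15 = 0.04621 per h
Dose 1 (470 mg at t=0 h): 470·exp(−0.04621·24) = 155.042 mg/L
Dose 2 (60 mg at t=6 h): 60·exp(−0.04621·18) = 26.117 mg/L
Dose 3 (460 mg at t=12 h): 460·exp(−0.04621·12) = 264.201 mg/L
Dose 4 (465 mg at t=18 h): 465·exp(−0.04621·6) = 352.404 mg/L
C(24) = 155.042 + 26.117 + 264.201 + 352.404 = 797.763 mg/L

797.763 mg/L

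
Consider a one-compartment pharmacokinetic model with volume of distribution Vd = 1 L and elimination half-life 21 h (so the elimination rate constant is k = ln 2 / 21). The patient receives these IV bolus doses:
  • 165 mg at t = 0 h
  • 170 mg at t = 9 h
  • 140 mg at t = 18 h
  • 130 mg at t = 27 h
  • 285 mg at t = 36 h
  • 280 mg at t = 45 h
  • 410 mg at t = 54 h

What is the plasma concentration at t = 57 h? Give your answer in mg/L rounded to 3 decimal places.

k = ln 2 / 21 = 0.03301 per h
Dose 1 (165 mg at t=0 h): 165·exp(−0.03301·57) = 25.142 mg/L
Dose 2 (170 mg at t=9 h): 170·exp(−0.03301·48) = 34.864 mg/L
Dose 3 (140 mg at t=18 h): 140·exp(−0.03301·39) = 38.643 mg/L
Dose 4 (130 mg at t=27 h): 130·exp(−0.03301·30) = 48.295 mg/L
Dose 5 (285 mg at t=36 h): 285·exp(−0.03301·21) = 142.500 mg/L
Dose 6 (280 mg at t=45 h): 280·exp(−0.03301·12) = 188.426 mg/L
Dose 7 (410 mg at t=54 h): 410·exp(−0.03301·3) = 371.347 mg/L
C(57) = 25.142 + 34.864 + 38.643 + 48.295 + 142.500 + 188.426 + 371.347 = 849.217 mg/L

849.217 mg/L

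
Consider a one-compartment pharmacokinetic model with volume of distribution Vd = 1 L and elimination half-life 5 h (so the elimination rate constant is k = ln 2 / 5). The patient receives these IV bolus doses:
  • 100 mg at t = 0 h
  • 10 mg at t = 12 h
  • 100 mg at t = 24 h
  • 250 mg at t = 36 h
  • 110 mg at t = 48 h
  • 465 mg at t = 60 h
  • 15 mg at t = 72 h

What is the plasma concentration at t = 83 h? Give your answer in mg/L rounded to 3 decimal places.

k = ln 2 / 5 = 0.13863 per h
Dose 1 (100 mg at t=0 h): 100·exp(−0.13863·83) = 0.001 mg/L
Dose 2 (10 mg at t=12 h): 10·exp(−0.13863·71) = 0.001 mg/L
Dose 3 (100 mg at t=24 h): 100·exp(−0.13863·59) = 0.028 mg/L
Dose 4 (250 mg at t=36 h): 250·exp(−0.13863·47) = 0.370 mg/L
Dose 5 (110 mg at t=48 h): 110·exp(−0.13863·35) = 0.859 mg/L
Dose 6 (465 mg at t=60 h): 465·exp(−0.13863·23) = 19.174 mg/L
Dose 7 (15 mg at t=72 h): 15·exp(−0.13863·11) = 3.265 mg/L
C(83) = 0.001 + 0.001 + 0.028 + 0.370 + 0.859 + 19.174 + 3.265 = 23.698 mg/L

23.698 mg/L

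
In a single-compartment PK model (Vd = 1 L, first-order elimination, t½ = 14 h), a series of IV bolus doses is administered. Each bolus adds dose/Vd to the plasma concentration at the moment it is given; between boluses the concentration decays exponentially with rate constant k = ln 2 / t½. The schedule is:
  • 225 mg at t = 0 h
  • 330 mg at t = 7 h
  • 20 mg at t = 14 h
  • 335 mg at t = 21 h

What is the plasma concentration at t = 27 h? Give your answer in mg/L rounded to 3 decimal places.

441.111 mg/L

k = ln 2 / 14 = 0.04951 per h
Dose 1 (225 mg at t=0 h): 225·exp(−0.04951·27) = 59.105 mg/L
Dose 2 (330 mg at t=7 h): 330·exp(−0.04951·20) = 122.595 mg/L
Dose 3 (20 mg at t=14 h): 20·exp(−0.04951·13) = 10.508 mg/L
Dose 4 (335 mg at t=21 h): 335·exp(−0.04951·6) = 248.904 mg/L
C(27) = 59.105 + 122.595 + 10.508 + 248.904 = 441.111 mg/L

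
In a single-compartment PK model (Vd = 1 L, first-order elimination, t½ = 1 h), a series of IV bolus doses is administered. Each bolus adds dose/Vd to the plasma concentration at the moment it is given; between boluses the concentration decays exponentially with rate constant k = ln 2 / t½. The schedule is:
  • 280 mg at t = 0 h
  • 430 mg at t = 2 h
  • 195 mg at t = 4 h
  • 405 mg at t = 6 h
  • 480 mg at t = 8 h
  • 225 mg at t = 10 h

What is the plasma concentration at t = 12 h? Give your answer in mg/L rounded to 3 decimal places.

93.828 mg/L

k = ln 2 / 1 = 0.69315 per h
Dose 1 (280 mg at t=0 h): 280·exp(−0.69315·12) = 0.068 mg/L
Dose 2 (430 mg at t=2 h): 430·exp(−0.69315·10) = 0.420 mg/L
Dose 3 (195 mg at t=4 h): 195·exp(−0.69315·8) = 0.762 mg/L
Dose 4 (405 mg at t=6 h): 405·exp(−0.69315·6) = 6.328 mg/L
Dose 5 (480 mg at t=8 h): 480·exp(−0.69315·4) = 30.000 mg/L
Dose 6 (225 mg at t=10 h): 225·exp(−0.69315·2) = 56.250 mg/L
C(12) = 0.068 + 0.420 + 0.762 + 6.328 + 30.000 + 56.250 = 93.828 mg/L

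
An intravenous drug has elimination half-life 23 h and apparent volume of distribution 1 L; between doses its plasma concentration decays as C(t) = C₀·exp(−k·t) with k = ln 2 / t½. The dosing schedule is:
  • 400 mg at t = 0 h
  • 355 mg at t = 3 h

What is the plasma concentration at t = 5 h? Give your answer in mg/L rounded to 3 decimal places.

k = ln 2 / 23 = 0.03014 per h
Dose 1 (400 mg at t=0 h): 400·exp(−0.03014·5) = 344.048 mg/L
Dose 2 (355 mg at t=3 h): 355·exp(−0.03014·2) = 334.235 mg/L
C(5) = 344.048 + 334.235 = 678.283 mg/L

678.283 mg/L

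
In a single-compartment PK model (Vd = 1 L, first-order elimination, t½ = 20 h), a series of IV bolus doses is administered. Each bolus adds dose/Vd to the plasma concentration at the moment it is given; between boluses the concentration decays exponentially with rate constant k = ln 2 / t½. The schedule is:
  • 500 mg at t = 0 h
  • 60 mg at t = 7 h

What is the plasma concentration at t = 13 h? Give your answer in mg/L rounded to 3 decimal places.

367.375 mg/L

k = ln 2 / 20 = 0.03466 per h
Dose 1 (500 mg at t=0 h): 500·exp(−0.03466·13) = 318.640 mg/L
Dose 2 (60 mg at t=7 h): 60·exp(−0.03466·6) = 48.735 mg/L
C(13) = 318.640 + 48.735 = 367.375 mg/L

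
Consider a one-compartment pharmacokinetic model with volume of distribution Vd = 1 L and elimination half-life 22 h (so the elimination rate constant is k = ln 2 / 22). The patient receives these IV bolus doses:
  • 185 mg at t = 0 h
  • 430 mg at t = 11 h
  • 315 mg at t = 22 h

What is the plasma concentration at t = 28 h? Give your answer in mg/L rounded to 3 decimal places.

588.993 mg/L

k = ln 2 / 22 = 0.03151 per h
Dose 1 (185 mg at t=0 h): 185·exp(−0.03151·28) = 76.567 mg/L
Dose 2 (430 mg at t=11 h): 430·exp(−0.03151·17) = 251.683 mg/L
Dose 3 (315 mg at t=22 h): 315·exp(−0.03151·6) = 260.742 mg/L
C(28) = 76.567 + 251.683 + 260.742 = 588.993 mg/L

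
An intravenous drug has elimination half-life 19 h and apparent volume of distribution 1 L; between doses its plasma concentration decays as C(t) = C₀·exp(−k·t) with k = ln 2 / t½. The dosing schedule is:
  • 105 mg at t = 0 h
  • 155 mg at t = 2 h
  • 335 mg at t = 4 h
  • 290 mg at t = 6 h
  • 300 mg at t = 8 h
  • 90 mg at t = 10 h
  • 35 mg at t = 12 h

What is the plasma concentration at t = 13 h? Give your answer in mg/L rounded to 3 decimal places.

999.390 mg/L

k = ln 2 / 19 = 0.03648 per h
Dose 1 (105 mg at t=0 h): 105·exp(−0.03648·13) = 65.346 mg/L
Dose 2 (155 mg at t=2 h): 155·exp(−0.03648·11) = 103.765 mg/L
Dose 3 (335 mg at t=4 h): 335·exp(−0.03648·9) = 241.241 mg/L
Dose 4 (290 mg at t=6 h): 290·exp(−0.03648·7) = 224.643 mg/L
Dose 5 (300 mg at t=8 h): 300·exp(−0.03648·5) = 249.979 mg/L
Dose 6 (90 mg at t=10 h): 90·exp(−0.03648·3) = 80.670 mg/L
Dose 7 (35 mg at t=12 h): 35·exp(−0.03648·1) = 33.746 mg/L
C(13) = 65.346 + 103.765 + 241.241 + 224.643 + 249.979 + 80.670 + 33.746 = 999.390 mg/L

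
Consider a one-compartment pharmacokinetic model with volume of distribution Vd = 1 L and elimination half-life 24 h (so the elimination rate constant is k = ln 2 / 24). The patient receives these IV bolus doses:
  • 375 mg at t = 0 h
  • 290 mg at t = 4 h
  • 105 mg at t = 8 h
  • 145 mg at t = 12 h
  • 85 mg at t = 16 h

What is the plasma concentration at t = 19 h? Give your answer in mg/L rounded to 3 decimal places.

677.496 mg/L

k = ln 2 / 24 = 0.02888 per h
Dose 1 (375 mg at t=0 h): 375·exp(−0.02888·19) = 216.629 mg/L
Dose 2 (290 mg at t=4 h): 290·exp(−0.02888·15) = 188.042 mg/L
Dose 3 (105 mg at t=8 h): 105·exp(−0.02888·11) = 76.422 mg/L
Dose 4 (145 mg at t=12 h): 145·exp(−0.02888·7) = 118.459 mg/L
Dose 5 (85 mg at t=16 h): 85·exp(−0.02888·3) = 77.945 mg/L
C(19) = 216.629 + 188.042 + 76.422 + 118.459 + 77.945 = 677.496 mg/L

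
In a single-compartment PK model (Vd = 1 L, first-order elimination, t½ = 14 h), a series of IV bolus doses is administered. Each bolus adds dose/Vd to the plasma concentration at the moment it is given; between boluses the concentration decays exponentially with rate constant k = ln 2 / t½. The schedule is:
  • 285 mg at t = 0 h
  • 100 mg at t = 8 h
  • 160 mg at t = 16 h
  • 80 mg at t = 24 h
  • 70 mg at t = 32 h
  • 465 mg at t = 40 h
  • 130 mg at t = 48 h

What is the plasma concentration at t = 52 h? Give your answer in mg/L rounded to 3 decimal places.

469.303 mg/L

k = ln 2 / 14 = 0.04951 per h
Dose 1 (285 mg at t=0 h): 285·exp(−0.04951·52) = 21.714 mg/L
Dose 2 (100 mg at t=8 h): 100·exp(−0.04951·44) = 11.322 mg/L
Dose 3 (160 mg at t=16 h): 160·exp(−0.04951·36) = 26.918 mg/L
Dose 4 (80 mg at t=24 h): 80·exp(−0.04951·28) = 20.000 mg/L
Dose 5 (70 mg at t=32 h): 70·exp(−0.04951·20) = 26.005 mg/L
Dose 6 (465 mg at t=40 h): 465·exp(−0.04951·12) = 256.701 mg/L
Dose 7 (130 mg at t=48 h): 130·exp(−0.04951·4) = 106.644 mg/L
C(52) = 21.714 + 11.322 + 26.918 + 20.000 + 26.005 + 256.701 + 106.644 = 469.303 mg/L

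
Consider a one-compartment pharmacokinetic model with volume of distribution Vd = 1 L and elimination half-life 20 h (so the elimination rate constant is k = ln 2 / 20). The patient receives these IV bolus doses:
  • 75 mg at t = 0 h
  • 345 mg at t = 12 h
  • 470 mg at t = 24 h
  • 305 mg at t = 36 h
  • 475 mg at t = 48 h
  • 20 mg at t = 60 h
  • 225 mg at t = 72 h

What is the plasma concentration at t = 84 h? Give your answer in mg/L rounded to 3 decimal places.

442.627 mg/L

k = ln 2 / 20 = 0.03466 per h
Dose 1 (75 mg at t=0 h): 75·exp(−0.03466·84) = 4.081 mg/L
Dose 2 (345 mg at t=12 h): 345·exp(−0.03466·72) = 28.452 mg/L
Dose 3 (470 mg at t=24 h): 470·exp(−0.03466·60) = 58.750 mg/L
Dose 4 (305 mg at t=36 h): 305·exp(−0.03466·48) = 57.787 mg/L
Dose 5 (475 mg at t=48 h): 475·exp(−0.03466·36) = 136.408 mg/L
Dose 6 (20 mg at t=60 h): 20·exp(−0.03466·24) = 8.706 mg/L
Dose 7 (225 mg at t=72 h): 225·exp(−0.03466·12) = 148.445 mg/L
C(84) = 4.081 + 28.452 + 58.750 + 57.787 + 136.408 + 8.706 + 148.445 = 442.627 mg/L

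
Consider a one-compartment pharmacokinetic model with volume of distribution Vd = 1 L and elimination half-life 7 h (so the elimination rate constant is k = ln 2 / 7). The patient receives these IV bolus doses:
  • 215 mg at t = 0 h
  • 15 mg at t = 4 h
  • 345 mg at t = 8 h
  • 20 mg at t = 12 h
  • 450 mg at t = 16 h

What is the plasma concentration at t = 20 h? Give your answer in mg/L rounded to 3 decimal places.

449.773 mg/L

k = ln 2 / 7 = 0.09902 per h
Dose 1 (215 mg at t=0 h): 215·exp(−0.09902·20) = 29.672 mg/L
Dose 2 (15 mg at t=4 h): 15·exp(−0.09902·16) = 3.076 mg/L
Dose 3 (345 mg at t=8 h): 345·exp(−0.09902·12) = 105.140 mg/L
Dose 4 (20 mg at t=12 h): 20·exp(−0.09902·8) = 9.057 mg/L
Dose 5 (450 mg at t=16 h): 450·exp(−0.09902·4) = 302.828 mg/L
C(20) = 29.672 + 3.076 + 105.140 + 9.057 + 302.828 = 449.773 mg/L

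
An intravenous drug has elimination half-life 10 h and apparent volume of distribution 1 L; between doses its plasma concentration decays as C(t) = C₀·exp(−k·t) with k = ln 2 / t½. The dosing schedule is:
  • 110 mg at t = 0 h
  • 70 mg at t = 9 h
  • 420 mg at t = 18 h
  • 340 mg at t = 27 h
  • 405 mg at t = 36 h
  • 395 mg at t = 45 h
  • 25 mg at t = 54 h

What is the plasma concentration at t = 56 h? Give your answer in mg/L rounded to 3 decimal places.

387.953 mg/L

k = ln 2 / 10 = 0.06931 per h
Dose 1 (110 mg at t=0 h): 110·exp(−0.06931·56) = 2.268 mg/L
Dose 2 (70 mg at t=9 h): 70·exp(−0.06931·47) = 2.693 mg/L
Dose 3 (420 mg at t=18 h): 420·exp(−0.06931·38) = 30.153 mg/L
Dose 4 (340 mg at t=27 h): 340·exp(−0.06931·29) = 45.550 mg/L
Dose 5 (405 mg at t=36 h): 405·exp(−0.06931·20) = 101.250 mg/L
Dose 6 (395 mg at t=45 h): 395·exp(−0.06931·11) = 184.274 mg/L
Dose 7 (25 mg at t=54 h): 25·exp(−0.06931·2) = 21.764 mg/L
C(56) = 2.268 + 2.693 + 30.153 + 45.550 + 101.250 + 184.274 + 21.764 = 387.953 mg/L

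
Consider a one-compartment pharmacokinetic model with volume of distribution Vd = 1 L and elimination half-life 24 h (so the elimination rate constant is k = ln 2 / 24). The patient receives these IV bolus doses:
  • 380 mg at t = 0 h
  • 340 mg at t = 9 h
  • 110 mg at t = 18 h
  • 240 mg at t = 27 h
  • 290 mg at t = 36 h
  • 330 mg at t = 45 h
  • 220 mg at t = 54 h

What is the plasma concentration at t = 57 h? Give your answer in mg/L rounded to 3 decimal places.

888.035 mg/L

k = ln 2 / 24 = 0.02888 per h
Dose 1 (380 mg at t=0 h): 380·exp(−0.02888·57) = 73.255 mg/L
Dose 2 (340 mg at t=9 h): 340·exp(−0.02888·48) = 85.000 mg/L
Dose 3 (110 mg at t=18 h): 110·exp(−0.02888·39) = 35.663 mg/L
Dose 4 (240 mg at t=27 h): 240·exp(−0.02888·30) = 100.908 mg/L
Dose 5 (290 mg at t=36 h): 290·exp(−0.02888·21) = 158.124 mg/L
Dose 6 (330 mg at t=45 h): 330·exp(−0.02888·12) = 233.345 mg/L
Dose 7 (220 mg at t=54 h): 220·exp(−0.02888·3) = 201.741 mg/L
C(57) = 73.255 + 85.000 + 35.663 + 100.908 + 158.124 + 233.345 + 201.741 = 888.035 mg/L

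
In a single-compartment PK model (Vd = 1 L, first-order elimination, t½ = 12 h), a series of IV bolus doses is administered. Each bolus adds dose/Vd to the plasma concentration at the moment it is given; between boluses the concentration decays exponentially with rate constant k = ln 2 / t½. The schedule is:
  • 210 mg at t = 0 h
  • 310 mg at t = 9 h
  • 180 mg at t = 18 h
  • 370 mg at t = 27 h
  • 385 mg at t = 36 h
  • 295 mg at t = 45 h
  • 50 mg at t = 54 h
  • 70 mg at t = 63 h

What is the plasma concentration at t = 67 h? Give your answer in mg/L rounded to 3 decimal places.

k = ln 2 / 12 = 0.05776 per h
Dose 1 (210 mg at t=0 h): 210·exp(−0.05776·67) = 4.380 mg/L
Dose 2 (310 mg at t=9 h): 310·exp(−0.05776·58) = 10.874 mg/L
Dose 3 (180 mg at t=18 h): 180·exp(−0.05776·49) = 10.619 mg/L
Dose 4 (370 mg at t=27 h): 370·exp(−0.05776·40) = 36.709 mg/L
Dose 5 (385 mg at t=36 h): 385·exp(−0.05776·31) = 64.239 mg/L
Dose 6 (295 mg at t=45 h): 295·exp(−0.05776·22) = 82.782 mg/L
Dose 7 (50 mg at t=54 h): 50·exp(−0.05776·13) = 23.597 mg/L
Dose 8 (70 mg at t=63 h): 70·exp(−0.05776·4) = 55.559 mg/L
C(67) = 4.380 + 10.874 + 10.619 + 36.709 + 64.239 + 82.782 + 23.597 + 55.559 = 288.758 mg/L

288.758 mg/L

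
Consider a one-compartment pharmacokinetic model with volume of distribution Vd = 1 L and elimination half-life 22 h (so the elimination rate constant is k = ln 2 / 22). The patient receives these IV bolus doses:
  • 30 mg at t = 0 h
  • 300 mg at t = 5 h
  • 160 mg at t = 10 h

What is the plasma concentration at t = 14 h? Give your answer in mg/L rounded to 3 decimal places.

386.284 mg/L

k = ln 2 / 22 = 0.03151 per h
Dose 1 (30 mg at t=0 h): 30·exp(−0.03151·14) = 19.300 mg/L
Dose 2 (300 mg at t=5 h): 300·exp(−0.03151·9) = 225.929 mg/L
Dose 3 (160 mg at t=10 h): 160·exp(−0.03151·4) = 141.055 mg/L
C(14) = 19.300 + 225.929 + 141.055 = 386.284 mg/L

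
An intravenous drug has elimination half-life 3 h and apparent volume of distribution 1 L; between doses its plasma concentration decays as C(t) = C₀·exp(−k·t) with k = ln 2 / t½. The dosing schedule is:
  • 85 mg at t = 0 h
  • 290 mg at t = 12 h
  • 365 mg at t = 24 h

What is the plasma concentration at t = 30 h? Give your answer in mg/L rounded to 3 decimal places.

k = ln 2 / 3 = 0.23105 per h
Dose 1 (85 mg at t=0 h): 85·exp(−0.23105·30) = 0.083 mg/L
Dose 2 (290 mg at t=12 h): 290·exp(−0.23105·18) = 4.531 mg/L
Dose 3 (365 mg at t=24 h): 365·exp(−0.23105·6) = 91.250 mg/L
C(30) = 0.083 + 4.531 + 91.250 = 95.864 mg/L

95.864 mg/L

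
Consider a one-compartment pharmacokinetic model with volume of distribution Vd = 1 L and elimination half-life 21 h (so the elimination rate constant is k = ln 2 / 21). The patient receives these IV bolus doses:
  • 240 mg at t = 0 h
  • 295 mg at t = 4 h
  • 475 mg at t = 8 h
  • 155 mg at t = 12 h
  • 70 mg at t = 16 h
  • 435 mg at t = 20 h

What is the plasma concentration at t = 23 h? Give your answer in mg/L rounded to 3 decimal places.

1116.772 mg/L

k = ln 2 / 21 = 0.03301 per h
Dose 1 (240 mg at t=0 h): 240·exp(−0.03301·23) = 112.334 mg/L
Dose 2 (295 mg at t=4 h): 295·exp(−0.03301·19) = 157.566 mg/L
Dose 3 (475 mg at t=8 h): 475·exp(−0.03301·15) = 289.516 mg/L
Dose 4 (155 mg at t=12 h): 155·exp(−0.03301·11) = 107.808 mg/L
Dose 5 (70 mg at t=16 h): 70·exp(−0.03301·7) = 55.559 mg/L
Dose 6 (435 mg at t=20 h): 435·exp(−0.03301·3) = 393.990 mg/L
C(23) = 112.334 + 157.566 + 289.516 + 107.808 + 55.559 + 393.990 = 1116.772 mg/L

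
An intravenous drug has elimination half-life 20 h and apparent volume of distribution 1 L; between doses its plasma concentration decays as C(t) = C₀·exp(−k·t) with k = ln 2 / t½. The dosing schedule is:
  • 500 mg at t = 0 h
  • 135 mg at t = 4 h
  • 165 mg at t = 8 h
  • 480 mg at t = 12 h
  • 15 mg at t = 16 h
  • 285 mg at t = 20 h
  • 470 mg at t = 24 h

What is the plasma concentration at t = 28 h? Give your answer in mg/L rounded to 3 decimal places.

k = ln 2 / 20 = 0.03466 per h
Dose 1 (500 mg at t=0 h): 500·exp(−0.03466·28) = 189.465 mg/L
Dose 2 (135 mg at t=4 h): 135·exp(−0.03466·24) = 58.762 mg/L
Dose 3 (165 mg at t=8 h): 165·exp(−0.03466·20) = 82.500 mg/L
Dose 4 (480 mg at t=12 h): 480·exp(−0.03466·16) = 275.688 mg/L
Dose 5 (15 mg at t=16 h): 15·exp(−0.03466·12) = 9.896 mg/L
Dose 6 (285 mg at t=20 h): 285·exp(−0.03466·8) = 215.990 mg/L
Dose 7 (470 mg at t=24 h): 470·exp(−0.03466·4) = 409.159 mg/L
C(28) = 189.465 + 58.762 + 82.500 + 275.688 + 9.896 + 215.990 + 409.159 = 1241.459 mg/L

1241.459 mg/L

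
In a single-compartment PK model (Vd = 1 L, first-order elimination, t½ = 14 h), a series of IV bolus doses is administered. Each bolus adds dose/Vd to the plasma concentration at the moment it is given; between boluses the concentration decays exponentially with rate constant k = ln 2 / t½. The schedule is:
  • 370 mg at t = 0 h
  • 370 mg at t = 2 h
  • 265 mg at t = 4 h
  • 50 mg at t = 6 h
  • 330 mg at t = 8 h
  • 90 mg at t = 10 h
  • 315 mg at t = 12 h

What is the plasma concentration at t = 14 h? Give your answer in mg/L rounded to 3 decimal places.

k = ln 2 / 14 = 0.04951 per h
Dose 1 (370 mg at t=0 h): 370·exp(−0.04951·14) = 185.000 mg/L
Dose 2 (370 mg at t=2 h): 370·exp(−0.04951·12) = 204.257 mg/L
Dose 3 (265 mg at t=4 h): 265·exp(−0.04951·10) = 161.519 mg/L
Dose 4 (50 mg at t=6 h): 50·exp(−0.04951·8) = 33.648 mg/L
Dose 5 (330 mg at t=8 h): 330·exp(−0.04951·6) = 245.189 mg/L
Dose 6 (90 mg at t=10 h): 90·exp(−0.04951·4) = 73.830 mg/L
Dose 7 (315 mg at t=12 h): 315·exp(−0.04951·2) = 285.303 mg/L
C(14) = 185.000 + 204.257 + 161.519 + 33.648 + 245.189 + 73.830 + 285.303 = 1188.746 mg/L

1188.746 mg/L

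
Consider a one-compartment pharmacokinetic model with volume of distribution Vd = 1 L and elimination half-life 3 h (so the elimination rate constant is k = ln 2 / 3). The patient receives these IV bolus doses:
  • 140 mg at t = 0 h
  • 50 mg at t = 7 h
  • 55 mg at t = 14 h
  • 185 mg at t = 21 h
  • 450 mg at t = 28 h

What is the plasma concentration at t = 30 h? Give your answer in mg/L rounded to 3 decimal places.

308.354 mg/L

k = ln 2 / 3 = 0.23105 per h
Dose 1 (140 mg at t=0 h): 140·exp(−0.23105·30) = 0.137 mg/L
Dose 2 (50 mg at t=7 h): 50·exp(−0.23105·23) = 0.246 mg/L
Dose 3 (55 mg at t=14 h): 55·exp(−0.23105·16) = 1.364 mg/L
Dose 4 (185 mg at t=21 h): 185·exp(−0.23105·9) = 23.125 mg/L
Dose 5 (450 mg at t=28 h): 450·exp(−0.23105·2) = 283.482 mg/L
C(30) = 0.137 + 0.246 + 1.364 + 23.125 + 283.482 = 308.354 mg/L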